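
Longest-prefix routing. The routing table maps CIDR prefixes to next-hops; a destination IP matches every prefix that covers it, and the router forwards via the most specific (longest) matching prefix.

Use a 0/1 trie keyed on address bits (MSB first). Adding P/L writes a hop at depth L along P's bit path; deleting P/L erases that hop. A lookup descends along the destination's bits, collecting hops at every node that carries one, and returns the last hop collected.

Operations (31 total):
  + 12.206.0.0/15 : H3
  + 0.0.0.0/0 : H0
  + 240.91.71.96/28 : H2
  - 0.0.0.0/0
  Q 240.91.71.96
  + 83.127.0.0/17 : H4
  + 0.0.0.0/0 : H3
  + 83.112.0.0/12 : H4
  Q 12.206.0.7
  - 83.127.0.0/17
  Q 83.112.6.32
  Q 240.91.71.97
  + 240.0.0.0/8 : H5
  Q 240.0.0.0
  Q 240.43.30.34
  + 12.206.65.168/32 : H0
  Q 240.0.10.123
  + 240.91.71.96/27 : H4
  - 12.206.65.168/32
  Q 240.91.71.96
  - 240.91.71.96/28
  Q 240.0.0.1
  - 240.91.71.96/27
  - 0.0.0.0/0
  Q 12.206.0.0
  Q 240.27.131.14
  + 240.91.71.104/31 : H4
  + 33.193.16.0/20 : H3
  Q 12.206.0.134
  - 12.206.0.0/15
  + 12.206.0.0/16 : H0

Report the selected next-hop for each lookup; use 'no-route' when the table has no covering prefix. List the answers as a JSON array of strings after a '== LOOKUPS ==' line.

Process each operation:
  + 12.206.0.0/15 (H3) depth=15
  + 0.0.0.0/0 (H0) depth=0
  + 240.91.71.96/28 (H2) depth=28
  del 0.0.0.0/0 (clear depth 0)
  lookup 240.91.71.96: bits 1111000001011011010001110110 walk d0:-→d1:-→d2:-→d3:-→d4:-→d5:-→d6:-→d7:-→d8:-→d9:-→d10:-→d11:-→d12:-→d13:-→d14:-→d15:-→d16:-→d17:-→d18:-→d19:-→d20:-→d21:-→d22:-→d23:-→d24:-→d25:-→d26:-→d27:-→d28:H2 -> H2
  + 83.127.0.0/17 (H4) depth=17
  + 0.0.0.0/0 (H3) depth=0
  + 83.112.0.0/12 (H4) depth=12
  lookup 12.206.0.7: bits 000011001100111 walk d0:H3→d1:-→d2:-→d3:-→d4:-→d5:-→d6:-→d7:-→d8:-→d9:-→d10:-→d11:-→d12:-→d13:-→d14:-→d15:H3 -> H3
  del 83.127.0.0/17 (clear depth 17)
  lookup 83.112.6.32: bits 010100110111 walk d0:H3→d1:-→d2:-→d3:-→d4:-→d5:-→d6:-→d7:-→d8:-→d9:-→d10:-→d11:-→d12:H4 -> H4
  lookup 240.91.71.97: bits 1111000001011011010001110110 walk d0:H3→d1:-→d2:-→d3:-→d4:-→d5:-→d6:-→d7:-→d8:-→d9:-→d10:-→d11:-→d12:-→d13:-→d14:-→d15:-→d16:-→d17:-→d18:-→d19:-→d20:-→d21:-→d22:-→d23:-→d24:-→d25:-→d26:-→d27:-→d28:H2 -> H2
  + 240.0.0.0/8 (H5) depth=8
  lookup 240.0.0.0: bits 111100000 walk d0:H3→d1:-→d2:-→d3:-→d4:-→d5:-→d6:-→d7:-→d8:H5→d9:- -> H5
  lookup 240.43.30.34: bits 111100000 walk d0:H3→d1:-→d2:-→d3:-→d4:-→d5:-→d6:-→d7:-→d8:H5→d9:- -> H5
  + 12.206.65.168/32 (H0) depth=32
  lookup 240.0.10.123: bits 111100000 walk d0:H3→d1:-→d2:-→d3:-→d4:-→d5:-→d6:-→d7:-→d8:H5→d9:- -> H5
  + 240.91.71.96/27 (H4) depth=27
  del 12.206.65.168/32 (clear depth 32)
  lookup 240.91.71.96: bits 1111000001011011010001110110 walk d0:H3→d1:-→d2:-→d3:-→d4:-→d5:-→d6:-→d7:-→d8:H5→d9:-→d10:-→d11:-→d12:-→d13:-→d14:-→d15:-→d16:-→d17:-→d18:-→d19:-→d20:-→d21:-→d22:-→d23:-→d24:-→d25:-→d26:-→d27:H4→d28:H2 -> H2
  del 240.91.71.96/28 (clear depth 28)
  lookup 240.0.0.1: bits 111100000 walk d0:H3→d1:-→d2:-→d3:-→d4:-→d5:-→d6:-→d7:-→d8:H5→d9:- -> H5
  del 240.91.71.96/27 (clear depth 27)
  del 0.0.0.0/0 (clear depth 0)
  lookup 12.206.0.0: bits 00001100110011100 walk d0:-→d1:-→d2:-→d3:-→d4:-→d5:-→d6:-→d7:-→d8:-→d9:-→d10:-→d11:-→d12:-→d13:-→d14:-→d15:H3→d16:-→d17:- -> H3
  lookup 240.27.131.14: bits 111100000 walk d0:-→d1:-→d2:-→d3:-→d4:-→d5:-→d6:-→d7:-→d8:H5→d9:- -> H5
  + 240.91.71.104/31 (H4) depth=31
  + 33.193.16.0/20 (H3) depth=20
  lookup 12.206.0.134: bits 00001100110011100 walk d0:-→d1:-→d2:-→d3:-→d4:-→d5:-→d6:-→d7:-→d8:-→d9:-→d10:-→d11:-→d12:-→d13:-→d14:-→d15:H3→d16:-→d17:- -> H3
  del 12.206.0.0/15 (clear depth 15)
  + 12.206.0.0/16 (H0) depth=16

== LOOKUPS ==
["H2","H3","H4","H2","H5","H5","H5","H2","H5","H3","H5","H3"]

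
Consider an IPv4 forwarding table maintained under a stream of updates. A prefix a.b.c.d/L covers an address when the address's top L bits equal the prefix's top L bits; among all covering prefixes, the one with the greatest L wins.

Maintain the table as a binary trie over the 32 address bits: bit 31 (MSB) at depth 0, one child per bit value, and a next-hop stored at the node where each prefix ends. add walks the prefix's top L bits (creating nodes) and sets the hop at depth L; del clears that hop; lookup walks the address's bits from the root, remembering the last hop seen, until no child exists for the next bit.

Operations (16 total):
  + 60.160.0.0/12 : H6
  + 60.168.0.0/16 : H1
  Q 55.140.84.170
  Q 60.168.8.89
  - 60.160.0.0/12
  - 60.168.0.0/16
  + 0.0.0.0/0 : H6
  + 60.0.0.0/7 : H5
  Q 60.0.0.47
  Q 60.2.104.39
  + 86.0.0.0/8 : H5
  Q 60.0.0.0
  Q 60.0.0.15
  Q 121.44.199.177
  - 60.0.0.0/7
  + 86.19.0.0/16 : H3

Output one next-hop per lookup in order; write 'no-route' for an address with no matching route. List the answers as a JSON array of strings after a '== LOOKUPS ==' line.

Apply in order:
  add 60.160.0.0/12 -> H6 at depth 12
  add 60.168.0.0/16 -> H1 at depth 16
  lookup 55.140.84.170: bits 0011 walk d0:-→d1:-→d2:-→d3:-→d4:- -> no-route
  lookup 60.168.8.89: bits 0011110010101000 walk d0:-→d1:-→d2:-→d3:-→d4:-→d5:-→d6:-→d7:-→d8:-→d9:-→d10:-→d11:-→d12:H6→d13:-→d14:-→d15:-→d16:H1 -> H1
  - 60.160.0.0/12 clear@12
  - 60.168.0.0/16 clear@16
  add 0.0.0.0/0 -> H6 at depth 0
  add 60.0.0.0/7 -> H5 at depth 7
  lookup 60.0.0.47: bits 00111100 walk d0:H6→d1:-→d2:-→d3:-→d4:-→d5:-→d6:-→d7:H5→d8:- -> H5
  lookup 60.2.104.39: bits 00111100 walk d0:H6→d1:-→d2:-→d3:-→d4:-→d5:-→d6:-→d7:H5→d8:- -> H5
  add 86.0.0.0/8 -> H5 at depth 8
  lookup 60.0.0.0: bits 00111100 walk d0:H6→d1:-→d2:-→d3:-→d4:-→d5:-→d6:-→d7:H5→d8:- -> H5
  lookup 60.0.0.15: bits 00111100 walk d0:H6→d1:-→d2:-→d3:-→d4:-→d5:-→d6:-→d7:H5→d8:- -> H5
  lookup 121.44.199.177: bits 01 walk d0:H6→d1:-→d2:- -> H6
  - 60.0.0.0/7 clear@7
  add 86.19.0.0/16 -> H3 at depth 16

== LOOKUPS ==
["no-route","H1","H5","H5","H5","H5","H6"]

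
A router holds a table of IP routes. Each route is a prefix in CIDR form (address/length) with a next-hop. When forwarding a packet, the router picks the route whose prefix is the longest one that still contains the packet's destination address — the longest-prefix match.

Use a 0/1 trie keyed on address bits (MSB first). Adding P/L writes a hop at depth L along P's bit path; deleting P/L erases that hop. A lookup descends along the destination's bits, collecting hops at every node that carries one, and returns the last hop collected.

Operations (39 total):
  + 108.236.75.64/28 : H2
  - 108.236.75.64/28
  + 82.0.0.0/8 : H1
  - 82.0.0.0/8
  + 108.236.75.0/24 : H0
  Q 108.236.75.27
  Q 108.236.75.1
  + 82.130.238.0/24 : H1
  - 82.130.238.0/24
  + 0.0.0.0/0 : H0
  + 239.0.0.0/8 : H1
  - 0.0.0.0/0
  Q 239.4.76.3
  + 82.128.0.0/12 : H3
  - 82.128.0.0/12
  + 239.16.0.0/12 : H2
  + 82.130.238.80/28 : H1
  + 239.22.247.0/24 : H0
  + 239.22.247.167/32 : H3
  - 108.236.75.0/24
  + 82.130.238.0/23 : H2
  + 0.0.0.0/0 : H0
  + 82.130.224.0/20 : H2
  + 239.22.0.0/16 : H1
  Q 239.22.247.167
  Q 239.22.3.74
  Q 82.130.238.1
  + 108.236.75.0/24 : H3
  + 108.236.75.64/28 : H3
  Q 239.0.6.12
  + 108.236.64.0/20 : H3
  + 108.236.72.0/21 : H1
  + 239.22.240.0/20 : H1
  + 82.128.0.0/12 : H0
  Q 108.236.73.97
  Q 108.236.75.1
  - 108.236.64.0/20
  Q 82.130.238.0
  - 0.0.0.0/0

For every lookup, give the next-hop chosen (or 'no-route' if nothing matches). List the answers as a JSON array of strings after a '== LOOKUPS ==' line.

Process each operation:
  + 108.236.75.64/28 (H2) depth=28
  del 108.236.75.64/28 (clear depth 28)
  + 82.0.0.0/8 (H1) depth=8
  del 82.0.0.0/8 (clear depth 8)
  + 108.236.75.0/24 (H0) depth=24
  ? 108.236.75.27  path d0:-→d1:-→d2:-→d3:-→d4:-→d5:-→d6:-→d7:-→d8:-→d9:-→d10:-→d11:-→d12:-→d13:-→d14:-→d15:-→d16:-→d17:-→d18:-→d19:-→d20:-→d21:-→d22:-→d23:-→d24:H0→d25:-  best=H0
  ? 108.236.75.1  path d0:-→d1:-→d2:-→d3:-→d4:-→d5:-→d6:-→d7:-→d8:-→d9:-→d10:-→d11:-→d12:-→d13:-→d14:-→d15:-→d16:-→d17:-→d18:-→d19:-→d20:-→d21:-→d22:-→d23:-→d24:H0→d25:-  best=H0
  + 82.130.238.0/24 (H1) depth=24
  del 82.130.238.0/24 (clear depth 24)
  + 0.0.0.0/0 (H0) depth=0
  + 239.0.0.0/8 (H1) depth=8
  del 0.0.0.0/0 (clear depth 0)
  ? 239.4.76.3  path d0:-→d1:-→d2:-→d3:-→d4:-→d5:-→d6:-→d7:-→d8:H1  best=H1
  + 82.128.0.0/12 (H3) depth=12
  del 82.128.0.0/12 (clear depth 12)
  + 239.16.0.0/12 (H2) depth=12
  + 82.130.238.80/28 (H1) depth=28
  + 239.22.247.0/24 (H0) depth=24
  + 239.22.247.167/32 (H3) depth=32
  del 108.236.75.0/24 (clear depth 24)
  + 82.130.238.0/23 (H2) depth=23
  + 0.0.0.0/0 (H0) depth=0
  + 82.130.224.0/20 (H2) depth=20
  + 239.22.0.0/16 (H1) depth=16
  ? 239.22.247.167  path d0:H0→d1:-→d2:-→d3:-→d4:-→d5:-→d6:-→d7:-→d8:H1→d9:-→d10:-→d11:-→d12:H2→d13:-→d14:-→d15:-→d16:H1→d17:-→d18:-→d19:-→d20:-→d21:-→d22:-→d23:-→d24:H0→d25:-→d26:-→d27:-→d28:-→d29:-→d30:-→d31:-→d32:H3  best=H3
  ? 239.22.3.74  path d0:H0→d1:-→d2:-→d3:-→d4:-→d5:-→d6:-→d7:-→d8:H1→d9:-→d10:-→d11:-→d12:H2→d13:-→d14:-→d15:-→d16:H1  best=H1
  ? 82.130.238.1  path d0:H0→d1:-→d2:-→d3:-→d4:-→d5:-→d6:-→d7:-→d8:-→d9:-→d10:-→d11:-→d12:-→d13:-→d14:-→d15:-→d16:-→d17:-→d18:-→d19:-→d20:H2→d21:-→d22:-→d23:H2→d24:-→d25:-  best=H2
  + 108.236.75.0/24 (H3) depth=24
  + 108.236.75.64/28 (H3) depth=28
  ? 239.0.6.12  path d0:H0→d1:-→d2:-→d3:-→d4:-→d5:-→d6:-→d7:-→d8:H1→d9:-→d10:-→d11:-  best=H1
  + 108.236.64.0/20 (H3) depth=20
  + 108.236.72.0/21 (H1) depth=21
  + 239.22.240.0/20 (H1) depth=20
  + 82.128.0.0/12 (H0) depth=12
  ? 108.236.73.97  path d0:H0→d1:-→d2:-→d3:-→d4:-→d5:-→d6:-→d7:-→d8:-→d9:-→d10:-→d11:-→d12:-→d13:-→d14:-→d15:-→d16:-→d17:-→d18:-→d19:-→d20:H3→d21:H1→d22:-  best=H1
  ? 108.236.75.1  path d0:H0→d1:-→d2:-→d3:-→d4:-→d5:-→d6:-→d7:-→d8:-→d9:-→d10:-→d11:-→d12:-→d13:-→d14:-→d15:-→d16:-→d17:-→d18:-→d19:-→d20:H3→d21:H1→d22:-→d23:-→d24:H3→d25:-  best=H3
  del 108.236.64.0/20 (clear depth 20)
  ? 82.130.238.0  path d0:H0→d1:-→d2:-→d3:-→d4:-→d5:-→d6:-→d7:-→d8:-→d9:-→d10:-→d11:-→d12:H0→d13:-→d14:-→d15:-→d16:-→d17:-→d18:-→d19:-→d20:H2→d21:-→d22:-→d23:H2→d24:-→d25:-  best=H2
  del 0.0.0.0/0 (clear depth 0)

== LOOKUPS ==
["H0","H0","H1","H3","H1","H2","H1","H1","H3","H2"]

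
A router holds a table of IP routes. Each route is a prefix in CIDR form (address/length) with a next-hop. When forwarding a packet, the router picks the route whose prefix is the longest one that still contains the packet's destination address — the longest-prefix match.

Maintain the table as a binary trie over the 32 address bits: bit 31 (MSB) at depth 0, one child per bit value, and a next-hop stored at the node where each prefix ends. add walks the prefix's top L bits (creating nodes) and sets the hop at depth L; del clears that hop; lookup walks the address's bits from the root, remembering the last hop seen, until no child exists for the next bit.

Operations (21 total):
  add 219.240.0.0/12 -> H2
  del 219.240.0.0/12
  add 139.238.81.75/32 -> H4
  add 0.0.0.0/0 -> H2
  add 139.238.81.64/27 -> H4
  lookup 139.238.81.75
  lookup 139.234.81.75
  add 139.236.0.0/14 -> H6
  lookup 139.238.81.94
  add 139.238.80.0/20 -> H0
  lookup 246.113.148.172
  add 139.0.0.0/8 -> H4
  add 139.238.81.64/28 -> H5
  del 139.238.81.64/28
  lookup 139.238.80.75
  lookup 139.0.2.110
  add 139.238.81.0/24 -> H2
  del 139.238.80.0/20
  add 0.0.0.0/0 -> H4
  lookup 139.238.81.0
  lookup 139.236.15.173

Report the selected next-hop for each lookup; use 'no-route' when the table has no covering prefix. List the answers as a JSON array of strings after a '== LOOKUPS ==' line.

Apply in order:
  + 219.240.0.0/12 (H2) depth=12
  del 219.240.0.0/12 (clear depth 12)
  + 139.238.81.75/32 (H4) depth=32
  + 0.0.0.0/0 (H2) depth=0
  + 139.238.81.64/27 (H4) depth=27
  ? 139.238.81.75  path d0:H2→d1:-→d2:-→d3:-→d4:-→d5:-→d6:-→d7:-→d8:-→d9:-→d10:-→d11:-→d12:-→d13:-→d14:-→d15:-→d16:-→d17:-→d18:-→d19:-→d20:-→d21:-→d22:-→d23:-→d24:-→d25:-→d26:-→d27:H4→d28:-→d29:-→d30:-→d31:-→d32:H4  best=H4
  ? 139.234.81.75  path d0:H2→d1:-→d2:-→d3:-→d4:-→d5:-→d6:-→d7:-→d8:-→d9:-→d10:-→d11:-→d12:-→d13:-  best=H2
  + 139.236.0.0/14 (H6) depth=14
  ? 139.238.81.94  path d0:H2→d1:-→d2:-→d3:-→d4:-→d5:-→d6:-→d7:-→d8:-→d9:-→d10:-→d11:-→d12:-→d13:-→d14:H6→d15:-→d16:-→d17:-→d18:-→d19:-→d20:-→d21:-→d22:-→d23:-→d24:-→d25:-→d26:-→d27:H4  best=H4
  + 139.238.80.0/20 (H0) depth=20
  ? 246.113.148.172  path d0:H2→d1:-→d2:-  best=H2
  + 139.0.0.0/8 (H4) depth=8
  + 139.238.81.64/28 (H5) depth=28
  del 139.238.81.64/28 (clear depth 28)
  ? 139.238.80.75  path d0:H2→d1:-→d2:-→d3:-→d4:-→d5:-→d6:-→d7:-→d8:H4→d9:-→d10:-→d11:-→d12:-→d13:-→d14:H6→d15:-→d16:-→d17:-→d18:-→d19:-→d20:H0→d21:-→d22:-→d23:-  best=H0
  ? 139.0.2.110  path d0:H2→d1:-→d2:-→d3:-→d4:-→d5:-→d6:-→d7:-→d8:H4  best=H4
  + 139.238.81.0/24 (H2) depth=24
  del 139.238.80.0/20 (clear depth 20)
  + 0.0.0.0/0 (H4) depth=0
  ? 139.238.81.0  path d0:H4→d1:-→d2:-→d3:-→d4:-→d5:-→d6:-→d7:-→d8:H4→d9:-→d10:-→d11:-→d12:-→d13:-→d14:H6→d15:-→d16:-→d17:-→d18:-→d19:-→d20:-→d21:-→d22:-→d23:-→d24:H2→d25:-  best=H2
  ? 139.236.15.173  path d0:H4→d1:-→d2:-→d3:-→d4:-→d5:-→d6:-→d7:-→d8:H4→d9:-→d10:-→d11:-→d12:-→d13:-→d14:H6  best=H6

== LOOKUPS ==
["H4","H2","H4","H2","H0","H4","H2","H6"]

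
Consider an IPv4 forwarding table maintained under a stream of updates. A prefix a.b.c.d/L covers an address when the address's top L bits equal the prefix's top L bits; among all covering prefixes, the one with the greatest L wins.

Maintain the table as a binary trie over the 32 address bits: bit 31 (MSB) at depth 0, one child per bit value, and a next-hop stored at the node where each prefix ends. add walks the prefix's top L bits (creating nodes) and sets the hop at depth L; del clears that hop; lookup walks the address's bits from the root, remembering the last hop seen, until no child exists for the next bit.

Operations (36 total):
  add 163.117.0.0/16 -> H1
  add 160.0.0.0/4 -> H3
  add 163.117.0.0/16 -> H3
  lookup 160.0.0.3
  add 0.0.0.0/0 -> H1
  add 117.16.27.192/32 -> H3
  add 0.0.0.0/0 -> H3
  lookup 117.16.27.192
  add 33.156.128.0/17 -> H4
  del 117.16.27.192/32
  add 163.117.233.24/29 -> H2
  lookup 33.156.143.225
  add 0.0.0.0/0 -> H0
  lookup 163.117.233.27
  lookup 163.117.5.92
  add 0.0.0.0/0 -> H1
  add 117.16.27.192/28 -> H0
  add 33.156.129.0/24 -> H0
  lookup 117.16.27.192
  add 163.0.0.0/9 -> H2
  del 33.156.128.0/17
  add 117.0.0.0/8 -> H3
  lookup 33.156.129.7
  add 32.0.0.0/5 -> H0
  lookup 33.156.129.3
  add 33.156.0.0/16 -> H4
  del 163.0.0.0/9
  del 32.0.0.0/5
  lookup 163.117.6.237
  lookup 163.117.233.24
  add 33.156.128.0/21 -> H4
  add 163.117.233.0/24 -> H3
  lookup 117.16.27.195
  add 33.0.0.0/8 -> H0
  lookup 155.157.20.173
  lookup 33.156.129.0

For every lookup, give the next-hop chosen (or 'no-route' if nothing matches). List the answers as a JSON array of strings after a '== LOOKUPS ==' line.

Trace:
  add 163.117.0.0/16 -> H1 at depth 16
  add 160.0.0.0/4 -> H3 at depth 4
  add 163.117.0.0/16 -> H3 at depth 16
  Q 160.0.0.3: descend 101000 ; hops seen [H3] ; pick H3
  add 0.0.0.0/0 -> H1 at depth 0
  add 117.16.27.192/32 -> H3 at depth 32
  add 0.0.0.0/0 -> H3 at depth 0
  Q 117.16.27.192: descend 01110101000100000001101111000000 ; hops seen [H3,H3] ; pick H3
  add 33.156.128.0/17 -> H4 at depth 17
  - 117.16.27.192/32 clear@32
  add 163.117.233.24/29 -> H2 at depth 29
  Q 33.156.143.225: descend 00100001100111001 ; hops seen [H3,H4] ; pick H4
  add 0.0.0.0/0 -> H0 at depth 0
  Q 163.117.233.27: descend 10100011011101011110100100011 ; hops seen [H0,H3,H3,H2] ; pick H2
  Q 163.117.5.92: descend 1010001101110101 ; hops seen [H0,H3,H3] ; pick H3
  add 0.0.0.0/0 -> H1 at depth 0
  add 117.16.27.192/28 -> H0 at depth 28
  add 33.156.129.0/24 -> H0 at depth 24
  Q 117.16.27.192: descend 01110101000100000001101111000000 ; hops seen [H1,H0] ; pick H0
  add 163.0.0.0/9 -> H2 at depth 9
  - 33.156.128.0/17 clear@17
  add 117.0.0.0/8 -> H3 at depth 8
  Q 33.156.129.7: descend 001000011001110010000001 ; hops seen [H1,H0] ; pick H0
  add 32.0.0.0/5 -> H0 at depth 5
  Q 33.156.129.3: descend 001000011001110010000001 ; hops seen [H1,H0,H0] ; pick H0
  add 33.156.0.0/16 -> H4 at depth 16
  - 163.0.0.0/9 clear@9
  - 32.0.0.0/5 clear@5
  Q 163.117.6.237: descend 1010001101110101 ; hops seen [H1,H3,H3] ; pick H3
  Q 163.117.233.24: descend 10100011011101011110100100011 ; hops seen [H1,H3,H3,H2] ; pick H2
  add 33.156.128.0/21 -> H4 at depth 21
  add 163.117.233.0/24 -> H3 at depth 24
  Q 117.16.27.195: descend 011101010001000000011011110000 ; hops seen [H1,H3,H0] ; pick H0
  add 33.0.0.0/8 -> H0 at depth 8
  Q 155.157.20.173: descend 10 ; hops seen [H1] ; pick H1
  Q 33.156.129.0: descend 001000011001110010000001 ; hops seen [H1,H0,H4,H4,H0] ; pick H0

== LOOKUPS ==
["H3","H3","H4","H2","H3","H0","H0","H0","H3","H2","H0","H1","H0"]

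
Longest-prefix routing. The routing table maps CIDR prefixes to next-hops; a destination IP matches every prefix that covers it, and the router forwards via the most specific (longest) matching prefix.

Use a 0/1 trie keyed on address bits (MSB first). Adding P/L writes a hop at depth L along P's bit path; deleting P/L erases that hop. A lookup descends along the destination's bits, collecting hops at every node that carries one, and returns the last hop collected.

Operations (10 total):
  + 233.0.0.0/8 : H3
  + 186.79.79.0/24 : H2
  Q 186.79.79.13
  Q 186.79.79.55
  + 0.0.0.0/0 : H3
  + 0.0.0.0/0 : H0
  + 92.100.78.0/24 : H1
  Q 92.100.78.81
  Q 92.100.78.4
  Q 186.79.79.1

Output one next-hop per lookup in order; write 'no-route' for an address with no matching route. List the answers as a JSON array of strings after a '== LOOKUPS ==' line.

Process each operation:
  add 233.0.0.0/8 -> H3 at depth 8
  add 186.79.79.0/24 -> H2 at depth 24
  lookup 186.79.79.13: bits 101110100100111101001111 walk d0:-→d1:-→d2:-→d3:-→d4:-→d5:-→d6:-→d7:-→d8:-→d9:-→d10:-→d11:-→d12:-→d13:-→d14:-→d15:-→d16:-→d17:-→d18:-→d19:-→d20:-→d21:-→d22:-→d23:-→d24:H2 -> H2
  lookup 186.79.79.55: bits 101110100100111101001111 walk d0:-→d1:-→d2:-→d3:-→d4:-→d5:-→d6:-→d7:-→d8:-→d9:-→d10:-→d11:-→d12:-→d13:-→d14:-→d15:-→d16:-→d17:-→d18:-→d19:-→d20:-→d21:-→d22:-→d23:-→d24:H2 -> H2
  add 0.0.0.0/0 -> H3 at depth 0
  add 0.0.0.0/0 -> H0 at depth 0
  add 92.100.78.0/24 -> H1 at depth 24
  lookup 92.100.78.81: bits 010111000110010001001110 walk d0:H0→d1:-→d2:-→d3:-→d4:-→d5:-→d6:-→d7:-→d8:-→d9:-→d10:-→d11:-→d12:-→d13:-→d14:-→d15:-→d16:-→d17:-→d18:-→d19:-→d20:-→d21:-→d22:-→d23:-→d24:H1 -> H1
  lookup 92.100.78.4: bits 010111000110010001001110 walk d0:H0→d1:-→d2:-→d3:-→d4:-→d5:-→d6:-→d7:-→d8:-→d9:-→d10:-→d11:-→d12:-→d13:-→d14:-→d15:-→d16:-→d17:-→d18:-→d19:-→d20:-→d21:-→d22:-→d23:-→d24:H1 -> H1
  lookup 186.79.79.1: bits 101110100100111101001111 walk d0:H0→d1:-→d2:-→d3:-→d4:-→d5:-→d6:-→d7:-→d8:-→d9:-→d10:-→d11:-→d12:-→d13:-→d14:-→d15:-→d16:-→d17:-→d18:-→d19:-→d20:-→d21:-→d22:-→d23:-→d24:H2 -> H2

== LOOKUPS ==
["H2","H2","H1","H1","H2"]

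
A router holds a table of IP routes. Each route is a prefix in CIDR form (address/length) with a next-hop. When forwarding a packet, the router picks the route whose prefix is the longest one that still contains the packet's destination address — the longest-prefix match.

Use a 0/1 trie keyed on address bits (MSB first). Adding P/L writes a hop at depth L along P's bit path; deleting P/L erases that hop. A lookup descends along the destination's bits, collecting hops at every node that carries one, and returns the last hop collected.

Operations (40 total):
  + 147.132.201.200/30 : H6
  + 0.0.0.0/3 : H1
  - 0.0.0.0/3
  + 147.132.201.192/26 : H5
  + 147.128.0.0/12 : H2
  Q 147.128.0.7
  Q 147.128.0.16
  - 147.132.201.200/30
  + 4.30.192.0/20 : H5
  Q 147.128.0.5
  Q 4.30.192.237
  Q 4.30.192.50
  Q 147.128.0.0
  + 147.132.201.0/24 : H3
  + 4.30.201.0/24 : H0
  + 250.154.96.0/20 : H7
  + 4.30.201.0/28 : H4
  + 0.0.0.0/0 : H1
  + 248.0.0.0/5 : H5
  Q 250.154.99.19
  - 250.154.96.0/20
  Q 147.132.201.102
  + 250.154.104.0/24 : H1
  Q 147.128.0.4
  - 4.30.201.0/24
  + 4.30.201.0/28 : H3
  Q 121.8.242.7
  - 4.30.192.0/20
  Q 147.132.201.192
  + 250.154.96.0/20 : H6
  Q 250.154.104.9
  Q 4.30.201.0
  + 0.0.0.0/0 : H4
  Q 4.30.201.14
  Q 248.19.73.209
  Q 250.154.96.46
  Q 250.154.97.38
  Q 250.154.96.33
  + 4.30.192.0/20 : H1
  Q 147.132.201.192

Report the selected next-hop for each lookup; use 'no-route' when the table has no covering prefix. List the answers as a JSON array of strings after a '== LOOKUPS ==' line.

Apply in order:
  add 147.132.201.200/30 -> H6 at depth 30
  add 0.0.0.0/3 -> H1 at depth 3
  del 0.0.0.0/3 (clear depth 3)
  add 147.132.201.192/26 -> H5 at depth 26
  add 147.128.0.0/12 -> H2 at depth 12
  ? 147.128.0.7  path d0:-→d1:-→d2:-→d3:-→d4:-→d5:-→d6:-→d7:-→d8:-→d9:-→d10:-→d11:-→d12:H2→d13:-  best=H2
  ? 147.128.0.16  path d0:-→d1:-→d2:-→d3:-→d4:-→d5:-→d6:-→d7:-→d8:-→d9:-→d10:-→d11:-→d12:H2→d13:-  best=H2
  del 147.132.201.200/30 (clear depth 30)
  add 4.30.192.0/20 -> H5 at depth 20
  ? 147.128.0.5  path d0:-→d1:-→d2:-→d3:-→d4:-→d5:-→d6:-→d7:-→d8:-→d9:-→d10:-→d11:-→d12:H2→d13:-  best=H2
  ? 4.30.192.237  path d0:-→d1:-→d2:-→d3:-→d4:-→d5:-→d6:-→d7:-→d8:-→d9:-→d10:-→d11:-→d12:-→d13:-→d14:-→d15:-→d16:-→d17:-→d18:-→d19:-→d20:H5  best=H5
  ? 4.30.192.50  path d0:-→d1:-→d2:-→d3:-→d4:-→d5:-→d6:-→d7:-→d8:-→d9:-→d10:-→d11:-→d12:-→d13:-→d14:-→d15:-→d16:-→d17:-→d18:-→d19:-→d20:H5  best=H5
  ? 147.128.0.0  path d0:-→d1:-→d2:-→d3:-→d4:-→d5:-→d6:-→d7:-→d8:-→d9:-→d10:-→d11:-→d12:H2→d13:-  best=H2
  add 147.132.201.0/24 -> H3 at depth 24
  add 4.30.201.0/24 -> H0 at depth 24
  add 250.154.96.0/20 -> H7 at depth 20
  add 4.30.201.0/28 -> H4 at depth 28
  add 0.0.0.0/0 -> H1 at depth 0
  add 248.0.0.0/5 -> H5 at depth 5
  ? 250.154.99.19  path d0:H1→d1:-→d2:-→d3:-→d4:-→d5:H5→d6:-→d7:-→d8:-→d9:-→d10:-→d11:-→d12:-→d13:-→d14:-→d15:-→d16:-→d17:-→d18:-→d19:-→d20:H7  best=H7
  del 250.154.96.0/20 (clear depth 20)
  ? 147.132.201.102  path d0:H1→d1:-→d2:-→d3:-→d4:-→d5:-→d6:-→d7:-→d8:-→d9:-→d10:-→d11:-→d12:H2→d13:-→d14:-→d15:-→d16:-→d17:-→d18:-→d19:-→d20:-→d21:-→d22:-→d23:-→d24:H3  best=H3
  add 250.154.104.0/24 -> H1 at depth 24
  ? 147.128.0.4  path d0:H1→d1:-→d2:-→d3:-→d4:-→d5:-→d6:-→d7:-→d8:-→d9:-→d10:-→d11:-→d12:H2→d13:-  best=H2
  del 4.30.201.0/24 (clear depth 24)
  add 4.30.201.0/28 -> H3 at depth 28
  ? 121.8.242.7  path d0:H1→d1:-  best=H1
  del 4.30.192.0/20 (clear depth 20)
  ? 147.132.201.192  path d0:H1→d1:-→d2:-→d3:-→d4:-→d5:-→d6:-→d7:-→d8:-→d9:-→d10:-→d11:-→d12:H2→d13:-→d14:-→d15:-→d16:-→d17:-→d18:-→d19:-→d20:-→d21:-→d22:-→d23:-→d24:H3→d25:-→d26:H5→d27:-→d28:-  best=H5
  add 250.154.96.0/20 -> H6 at depth 20
  ? 250.154.104.9  path d0:H1→d1:-→d2:-→d3:-→d4:-→d5:H5→d6:-→d7:-→d8:-→d9:-→d10:-→d11:-→d12:-→d13:-→d14:-→d15:-→d16:-→d17:-→d18:-→d19:-→d20:H6→d21:-→d22:-→d23:-→d24:H1  best=H1
  ? 4.30.201.0  path d0:H1→d1:-→d2:-→d3:-→d4:-→d5:-→d6:-→d7:-→d8:-→d9:-→d10:-→d11:-→d12:-→d13:-→d14:-→d15:-→d16:-→d17:-→d18:-→d19:-→d20:-→d21:-→d22:-→d23:-→d24:-→d25:-→d26:-→d27:-→d28:H3  best=H3
  add 0.0.0.0/0 -> H4 at depth 0
  ? 4.30.201.14  path d0:H4→d1:-→d2:-→d3:-→d4:-→d5:-→d6:-→d7:-→d8:-→d9:-→d10:-→d11:-→d12:-→d13:-→d14:-→d15:-→d16:-→d17:-→d18:-→d19:-→d20:-→d21:-→d22:-→d23:-→d24:-→d25:-→d26:-→d27:-→d28:H3  best=H3
  ? 248.19.73.209  path d0:H4→d1:-→d2:-→d3:-→d4:-→d5:H5→d6:-  best=H5
  ? 250.154.96.46  path d0:H4→d1:-→d2:-→d3:-→d4:-→d5:H5→d6:-→d7:-→d8:-→d9:-→d10:-→d11:-→d12:-→d13:-→d14:-→d15:-→d16:-→d17:-→d18:-→d19:-→d20:H6  best=H6
  ? 250.154.97.38  path d0:H4→d1:-→d2:-→d3:-→d4:-→d5:H5→d6:-→d7:-→d8:-→d9:-→d10:-→d11:-→d12:-→d13:-→d14:-→d15:-→d16:-→d17:-→d18:-→d19:-→d20:H6  best=H6
  ? 250.154.96.33  path d0:H4→d1:-→d2:-→d3:-→d4:-→d5:H5→d6:-→d7:-→d8:-→d9:-→d10:-→d11:-→d12:-→d13:-→d14:-→d15:-→d16:-→d17:-→d18:-→d19:-→d20:H6  best=H6
  add 4.30.192.0/20 -> H1 at depth 20
  ? 147.132.201.192  path d0:H4→d1:-→d2:-→d3:-→d4:-→d5:-→d6:-→d7:-→d8:-→d9:-→d10:-→d11:-→d12:H2→d13:-→d14:-→d15:-→d16:-→d17:-→d18:-→d19:-→d20:-→d21:-→d22:-→d23:-→d24:H3→d25:-→d26:H5→d27:-→d28:-  best=H5

== LOOKUPS ==
["H2","H2","H2","H5","H5","H2","H7","H3","H2","H1","H5","H1","H3","H3","H5","H6","H6","H6","H5"]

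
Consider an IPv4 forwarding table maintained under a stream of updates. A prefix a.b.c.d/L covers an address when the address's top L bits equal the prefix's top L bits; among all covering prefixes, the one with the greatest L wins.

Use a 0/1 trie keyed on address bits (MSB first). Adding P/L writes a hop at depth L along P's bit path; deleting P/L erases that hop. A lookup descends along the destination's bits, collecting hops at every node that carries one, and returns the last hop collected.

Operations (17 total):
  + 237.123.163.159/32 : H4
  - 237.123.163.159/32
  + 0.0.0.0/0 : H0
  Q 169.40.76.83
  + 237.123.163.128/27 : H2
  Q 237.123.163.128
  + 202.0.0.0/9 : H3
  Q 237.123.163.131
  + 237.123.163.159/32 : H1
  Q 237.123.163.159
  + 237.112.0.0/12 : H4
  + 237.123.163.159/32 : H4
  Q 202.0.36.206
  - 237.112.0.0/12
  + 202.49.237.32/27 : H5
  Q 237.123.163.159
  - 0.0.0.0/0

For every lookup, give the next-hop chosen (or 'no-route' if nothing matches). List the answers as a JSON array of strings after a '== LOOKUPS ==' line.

Process each operation:
  + 237.123.163.159/32 (H4) depth=32
  del 237.123.163.159/32 (clear depth 32)
  + 0.0.0.0/0 (H0) depth=0
  ? 169.40.76.83  path d0:H0→d1:-  best=H0
  + 237.123.163.128/27 (H2) depth=27
  ? 237.123.163.128  path d0:H0→d1:-→d2:-→d3:-→d4:-→d5:-→d6:-→d7:-→d8:-→d9:-→d10:-→d11:-→d12:-→d13:-→d14:-→d15:-→d16:-→d17:-→d18:-→d19:-→d20:-→d21:-→d22:-→d23:-→d24:-→d25:-→d26:-→d27:H2  best=H2
  + 202.0.0.0/9 (H3) depth=9
  ? 237.123.163.131  path d0:H0→d1:-→d2:-→d3:-→d4:-→d5:-→d6:-→d7:-→d8:-→d9:-→d10:-→d11:-→d12:-→d13:-→d14:-→d15:-→d16:-→d17:-→d18:-→d19:-→d20:-→d21:-→d22:-→d23:-→d24:-→d25:-→d26:-→d27:H2  best=H2
  + 237.123.163.159/32 (H1) depth=32
  ? 237.123.163.159  path d0:H0→d1:-→d2:-→d3:-→d4:-→d5:-→d6:-→d7:-→d8:-→d9:-→d10:-→d11:-→d12:-→d13:-→d14:-→d15:-→d16:-→d17:-→d18:-→d19:-→d20:-→d21:-→d22:-→d23:-→d24:-→d25:-→d26:-→d27:H2→d28:-→d29:-→d30:-→d31:-→d32:H1  best=H1
  + 237.112.0.0/12 (H4) depth=12
  + 237.123.163.159/32 (H4) depth=32
  ? 202.0.36.206  path d0:H0→d1:-→d2:-→d3:-→d4:-→d5:-→d6:-→d7:-→d8:-→d9:H3  best=H3
  del 237.112.0.0/12 (clear depth 12)
  + 202.49.237.32/27 (H5) depth=27
  ? 237.123.163.159  path d0:H0→d1:-→d2:-→d3:-→d4:-→d5:-→d6:-→d7:-→d8:-→d9:-→d10:-→d11:-→d12:-→d13:-→d14:-→d15:-→d16:-→d17:-→d18:-→d19:-→d20:-→d21:-→d22:-→d23:-→d24:-→d25:-→d26:-→d27:H2→d28:-→d29:-→d30:-→d31:-→d32:H4  best=H4
  del 0.0.0.0/0 (clear depth 0)

== LOOKUPS ==
["H0","H2","H2","H1","H3","H4"]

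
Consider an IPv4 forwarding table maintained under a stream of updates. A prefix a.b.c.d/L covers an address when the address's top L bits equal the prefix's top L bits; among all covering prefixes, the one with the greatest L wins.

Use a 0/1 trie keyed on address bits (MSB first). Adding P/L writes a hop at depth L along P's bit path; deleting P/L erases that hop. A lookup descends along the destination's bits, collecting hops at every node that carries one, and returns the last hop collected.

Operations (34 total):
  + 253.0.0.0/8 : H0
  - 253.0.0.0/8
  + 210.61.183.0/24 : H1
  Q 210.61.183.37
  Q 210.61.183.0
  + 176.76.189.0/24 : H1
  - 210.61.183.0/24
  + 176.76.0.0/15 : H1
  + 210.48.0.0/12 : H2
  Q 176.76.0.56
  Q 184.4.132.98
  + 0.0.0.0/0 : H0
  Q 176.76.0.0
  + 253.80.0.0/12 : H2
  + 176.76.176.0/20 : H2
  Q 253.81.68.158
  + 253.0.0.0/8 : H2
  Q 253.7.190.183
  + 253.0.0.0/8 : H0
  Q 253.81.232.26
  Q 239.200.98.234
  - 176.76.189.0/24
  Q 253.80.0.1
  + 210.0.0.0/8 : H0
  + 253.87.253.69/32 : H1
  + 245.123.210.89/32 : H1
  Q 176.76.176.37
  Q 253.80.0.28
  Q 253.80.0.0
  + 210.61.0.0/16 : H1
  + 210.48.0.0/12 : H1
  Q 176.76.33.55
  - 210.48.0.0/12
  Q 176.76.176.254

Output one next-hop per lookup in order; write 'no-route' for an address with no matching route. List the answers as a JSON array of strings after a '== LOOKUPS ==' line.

Trace:
  + 253.0.0.0/8 (H0) depth=8
  - 253.0.0.0/8 clear@8
  + 210.61.183.0/24 (H1) depth=24
  Q 210.61.183.37: descend 110100100011110110110111 ; hops seen [H1] ; pick H1
  Q 210.61.183.0: descend 110100100011110110110111 ; hops seen [H1] ; pick H1
  + 176.76.189.0/24 (H1) depth=24
  - 210.61.183.0/24 clear@24
  + 176.76.0.0/15 (H1) depth=15
  + 210.48.0.0/12 (H2) depth=12
  Q 176.76.0.56: descend 1011000001001100 ; hops seen [H1] ; pick H1
  Q 184.4.132.98: descend 1011 ; hops seen [∅] ; pick no-route
  + 0.0.0.0/0 (H0) depth=0
  Q 176.76.0.0: descend 1011000001001100 ; hops seen [H0,H1] ; pick H1
  + 253.80.0.0/12 (H2) depth=12
  + 176.76.176.0/20 (H2) depth=20
  Q 253.81.68.158: descend 111111010101 ; hops seen [H0,H2] ; pick H2
  + 253.0.0.0/8 (H2) depth=8
  Q 253.7.190.183: descend 111111010 ; hops seen [H0,H2] ; pick H2
  + 253.0.0.0/8 (H0) depth=8
  Q 253.81.232.26: descend 111111010101 ; hops seen [H0,H0,H2] ; pick H2
  Q 239.200.98.234: descend 111 ; hops seen [H0] ; pick H0
  - 176.76.189.0/24 clear@24
  Q 253.80.0.1: descend 111111010101 ; hops seen [H0,H0,H2] ; pick H2
  + 210.0.0.0/8 (H0) depth=8
  + 253.87.253.69/32 (H1) depth=32
  + 245.123.210.89/32 (H1) depth=32
  Q 176.76.176.37: descend 10110000010011001011 ; hops seen [H0,H1,H2] ; pick H2
  Q 253.80.0.28: descend 1111110101010 ; hops seen [H0,H0,H2] ; pick H2
  Q 253.80.0.0: descend 1111110101010 ; hops seen [H0,H0,H2] ; pick H2
  + 210.61.0.0/16 (H1) depth=16
  + 210.48.0.0/12 (H1) depth=12
  Q 176.76.33.55: descend 1011000001001100 ; hops seen [H0,H1] ; pick H1
  - 210.48.0.0/12 clear@12
  Q 176.76.176.254: descend 10110000010011001011 ; hops seen [H0,H1,H2] ; pick H2

== LOOKUPS ==
["H1","H1","H1","no-route","H1","H2","H2","H2","H0","H2","H2","H2","H2","H1","H2"]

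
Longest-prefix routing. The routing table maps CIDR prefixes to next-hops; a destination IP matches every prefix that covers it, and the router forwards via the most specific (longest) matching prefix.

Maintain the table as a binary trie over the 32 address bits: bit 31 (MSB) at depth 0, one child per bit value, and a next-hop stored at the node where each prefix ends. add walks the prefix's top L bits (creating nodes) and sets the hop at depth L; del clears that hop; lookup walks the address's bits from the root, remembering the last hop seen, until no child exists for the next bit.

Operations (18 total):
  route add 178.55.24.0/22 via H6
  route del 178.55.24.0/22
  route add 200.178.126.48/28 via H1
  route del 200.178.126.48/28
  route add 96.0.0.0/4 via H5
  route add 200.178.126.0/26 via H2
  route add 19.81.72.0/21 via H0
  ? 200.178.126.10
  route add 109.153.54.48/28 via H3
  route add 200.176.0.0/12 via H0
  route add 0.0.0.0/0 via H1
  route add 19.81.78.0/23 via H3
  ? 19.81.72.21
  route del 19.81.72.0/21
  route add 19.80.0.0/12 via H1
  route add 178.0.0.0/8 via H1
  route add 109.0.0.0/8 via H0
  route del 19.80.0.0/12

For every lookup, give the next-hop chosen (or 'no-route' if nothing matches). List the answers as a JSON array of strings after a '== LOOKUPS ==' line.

Trace:
  add 178.55.24.0/22 -> H6 at depth 22
  - 178.55.24.0/22 clear@22
  add 200.178.126.48/28 -> H1 at depth 28
  - 200.178.126.48/28 clear@28
  add 96.0.0.0/4 -> H5 at depth 4
  add 200.178.126.0/26 -> H2 at depth 26
  add 19.81.72.0/21 -> H0 at depth 21
  ? 200.178.126.10  path d0:-→d1:-→d2:-→d3:-→d4:-→d5:-→d6:-→d7:-→d8:-→d9:-→d10:-→d11:-→d12:-→d13:-→d14:-→d15:-→d16:-→d17:-→d18:-→d19:-→d20:-→d21:-→d22:-→d23:-→d24:-→d25:-→d26:H2  best=H2
  add 109.153.54.48/28 -> H3 at depth 28
  add 200.176.0.0/12 -> H0 at depth 12
  add 0.0.0.0/0 -> H1 at depth 0
  add 19.81.78.0/23 -> H3 at depth 23
  ? 19.81.72.21  path d0:H1→d1:-→d2:-→d3:-→d4:-→d5:-→d6:-→d7:-→d8:-→d9:-→d10:-→d11:-→d12:-→d13:-→d14:-→d15:-→d16:-→d17:-→d18:-→d19:-→d20:-→d21:H0  best=H0
  - 19.81.72.0/21 clear@21
  add 19.80.0.0/12 -> H1 at depth 12
  add 178.0.0.0/8 -> H1 at depth 8
  add 109.0.0.0/8 -> H0 at depth 8
  - 19.80.0.0/12 clear@12

== LOOKUPS ==
["H2","H0"]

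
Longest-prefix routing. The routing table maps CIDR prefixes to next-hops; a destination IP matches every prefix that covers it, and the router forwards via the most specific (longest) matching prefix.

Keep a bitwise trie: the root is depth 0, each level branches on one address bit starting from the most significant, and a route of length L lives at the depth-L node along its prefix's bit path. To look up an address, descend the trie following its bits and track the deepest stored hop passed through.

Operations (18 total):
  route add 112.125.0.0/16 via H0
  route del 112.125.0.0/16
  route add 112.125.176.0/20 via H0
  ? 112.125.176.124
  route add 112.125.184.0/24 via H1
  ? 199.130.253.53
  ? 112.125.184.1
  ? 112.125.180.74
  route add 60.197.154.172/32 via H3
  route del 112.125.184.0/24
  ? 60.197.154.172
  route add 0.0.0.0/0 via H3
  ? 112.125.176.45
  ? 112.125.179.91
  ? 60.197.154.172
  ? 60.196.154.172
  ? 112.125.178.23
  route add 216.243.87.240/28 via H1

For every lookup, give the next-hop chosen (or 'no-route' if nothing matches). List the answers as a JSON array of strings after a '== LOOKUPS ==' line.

Apply in order:
  + 112.125.0.0/16 (H0) depth=16
  - 112.125.0.0/16 clear@16
  + 112.125.176.0/20 (H0) depth=20
  Q 112.125.176.124: descend 01110000011111011011 ; hops seen [H0] ; pick H0
  + 112.125.184.0/24 (H1) depth=24
  Q 199.130.253.53: descend ε ; hops seen [∅] ; pick no-route
  Q 112.125.184.1: descend 011100000111110110111000 ; hops seen [H0,H1] ; pick H1
  Q 112.125.180.74: descend 01110000011111011011 ; hops seen [H0] ; pick H0
  + 60.197.154.172/32 (H3) depth=32
  - 112.125.184.0/24 clear@24
  Q 60.197.154.172: descend 00111100110001011001101010101100 ; hops seen [H3] ; pick H3
  + 0.0.0.0/0 (H3) depth=0
  Q 112.125.176.45: descend 01110000011111011011 ; hops seen [H3,H0] ; pick H0
  Q 112.125.179.91: descend 01110000011111011011 ; hops seen [H3,H0] ; pick H0
  Q 60.197.154.172: descend 00111100110001011001101010101100 ; hops seen [H3,H3] ; pick H3
  Q 60.196.154.172: descend 001111001100010 ; hops seen [H3] ; pick H3
  Q 112.125.178.23: descend 01110000011111011011 ; hops seen [H3,H0] ; pick H0
  + 216.243.87.240/28 (H1) depth=28

== LOOKUPS ==
["H0","no-route","H1","H0","H3","H0","H0","H3","H3","H0"]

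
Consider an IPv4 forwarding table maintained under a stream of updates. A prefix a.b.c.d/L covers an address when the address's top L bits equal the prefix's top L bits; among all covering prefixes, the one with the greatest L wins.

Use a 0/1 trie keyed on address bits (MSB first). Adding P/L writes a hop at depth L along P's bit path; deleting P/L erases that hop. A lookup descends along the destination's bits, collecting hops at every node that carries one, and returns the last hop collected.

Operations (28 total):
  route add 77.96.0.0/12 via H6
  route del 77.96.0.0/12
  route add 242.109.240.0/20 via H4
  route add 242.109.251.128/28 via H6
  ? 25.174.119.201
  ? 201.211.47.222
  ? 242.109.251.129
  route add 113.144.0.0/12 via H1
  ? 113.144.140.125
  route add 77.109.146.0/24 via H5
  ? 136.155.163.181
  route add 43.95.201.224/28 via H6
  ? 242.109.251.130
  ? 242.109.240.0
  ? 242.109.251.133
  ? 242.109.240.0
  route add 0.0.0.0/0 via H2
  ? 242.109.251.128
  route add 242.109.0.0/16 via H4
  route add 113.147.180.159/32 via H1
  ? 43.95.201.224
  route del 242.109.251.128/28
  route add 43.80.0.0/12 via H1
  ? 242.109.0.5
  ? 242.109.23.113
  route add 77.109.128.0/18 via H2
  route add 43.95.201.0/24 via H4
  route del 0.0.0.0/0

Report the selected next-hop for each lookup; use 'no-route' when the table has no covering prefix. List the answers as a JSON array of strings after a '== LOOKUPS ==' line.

Apply in order:
  + 77.96.0.0/12 (H6) depth=12
  del 77.96.0.0/12 (clear depth 12)
  + 242.109.240.0/20 (H4) depth=20
  + 242.109.251.128/28 (H6) depth=28
  lookup 25.174.119.201: bits 0 walk d0:-→d1:- -> no-route
  lookup 201.211.47.222: bits 11 walk d0:-→d1:-→d2:- -> no-route
  lookup 242.109.251.129: bits 1111001001101101111110111000 walk d0:-→d1:-→d2:-→d3:-→d4:-→d5:-→d6:-→d7:-→d8:-→d9:-→d10:-→d11:-→d12:-→d13:-→d14:-→d15:-→d16:-→d17:-→d18:-→d19:-→d20:H4→d21:-→d22:-→d23:-→d24:-→d25:-→d26:-→d27:-→d28:H6 -> H6
  + 113.144.0.0/12 (H1) depth=12
  lookup 113.144.140.125: bits 011100011001 walk d0:-→d1:-→d2:-→d3:-→d4:-→d5:-→d6:-→d7:-→d8:-→d9:-→d10:-→d11:-→d12:H1 -> H1
  + 77.109.146.0/24 (H5) depth=24
  lookup 136.155.163.181: bits 1 walk d0:-→d1:- -> no-route
  + 43.95.201.224/28 (H6) depth=28
  lookup 242.109.251.130: bits 1111001001101101111110111000 walk d0:-→d1:-→d2:-→d3:-→d4:-→d5:-→d6:-→d7:-→d8:-→d9:-→d10:-→d11:-→d12:-→d13:-→d14:-→d15:-→d16:-→d17:-→d18:-→d19:-→d20:H4→d21:-→d22:-→d23:-→d24:-→d25:-→d26:-→d27:-→d28:H6 -> H6
  lookup 242.109.240.0: bits 11110010011011011111 walk d0:-→d1:-→d2:-→d3:-→d4:-→d5:-→d6:-→d7:-→d8:-→d9:-→d10:-→d11:-→d12:-→d13:-→d14:-→d15:-→d16:-→d17:-→d18:-→d19:-→d20:H4 -> H4
  lookup 242.109.251.133: bits 1111001001101101111110111000 walk d0:-→d1:-→d2:-→d3:-→d4:-→d5:-→d6:-→d7:-→d8:-→d9:-→d10:-→d11:-→d12:-→d13:-→d14:-→d15:-→d16:-→d17:-→d18:-→d19:-→d20:H4→d21:-→d22:-→d23:-→d24:-→d25:-→d26:-→d27:-→d28:H6 -> H6
  lookup 242.109.240.0: bits 11110010011011011111 walk d0:-→d1:-→d2:-→d3:-→d4:-→d5:-→d6:-→d7:-→d8:-→d9:-→d10:-→d11:-→d12:-→d13:-→d14:-→d15:-→d16:-→d17:-→d18:-→d19:-→d20:H4 -> H4
  + 0.0.0.0/0 (H2) depth=0
  lookup 242.109.251.128: bits 1111001001101101111110111000 walk d0:H2→d1:-→d2:-→d3:-→d4:-→d5:-→d6:-→d7:-→d8:-→d9:-→d10:-→d11:-→d12:-→d13:-→d14:-→d15:-→d16:-→d17:-→d18:-→d19:-→d20:H4→d21:-→d22:-→d23:-→d24:-→d25:-→d26:-→d27:-→d28:H6 -> H6
  + 242.109.0.0/16 (H4) depth=16
  + 113.147.180.159/32 (H1) depth=32
  lookup 43.95.201.224: bits 0010101101011111110010011110 walk d0:H2→d1:-→d2:-→d3:-→d4:-→d5:-→d6:-→d7:-→d8:-→d9:-→d10:-→d11:-→d12:-→d13:-→d14:-→d15:-→d16:-→d17:-→d18:-→d19:-→d20:-→d21:-→d22:-→d23:-→d24:-→d25:-→d26:-→d27:-→d28:H6 -> H6
  del 242.109.251.128/28 (clear depth 28)
  + 43.80.0.0/12 (H1) depth=12
  lookup 242.109.0.5: bits 1111001001101101 walk d0:H2→d1:-→d2:-→d3:-→d4:-→d5:-→d6:-→d7:-→d8:-→d9:-→d10:-→d11:-→d12:-→d13:-→d14:-→d15:-→d16:H4 -> H4
  lookup 242.109.23.113: bits 1111001001101101 walk d0:H2→d1:-→d2:-→d3:-→d4:-→d5:-→d6:-→d7:-→d8:-→d9:-→d10:-→d11:-→d12:-→d13:-→d14:-→d15:-→d16:H4 -> H4
  + 77.109.128.0/18 (H2) depth=18
  + 43.95.201.0/24 (H4) depth=24
  del 0.0.0.0/0 (clear depth 0)

== LOOKUPS ==
["no-route","no-route","H6","H1","no-route","H6","H4","H6","H4","H6","H6","H4","H4"]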